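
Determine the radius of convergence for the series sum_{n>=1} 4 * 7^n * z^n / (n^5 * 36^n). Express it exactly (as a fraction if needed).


Step 1: General term a_n = 4 * 7^n / (n^5 * 36^n)
Step 2: By the root test, |a_n|^(1/n) = 4^(1/n) * 7 / (n^(5/n) * 36) -> 7/36 as n -> infinity (since 4^(1/n) -> 1 and n^(5/n) -> 1)
Step 3: R = 1/lim|a_n|^(1/n) = 36/7

36/7


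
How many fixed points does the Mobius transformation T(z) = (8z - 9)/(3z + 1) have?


Step 1: Fixed points satisfy T(z) = z
Step 2: 3z^2 - 7z + 9 = 0
Step 3: Discriminant = (-7)^2 - 4*3*9 = -59
Step 4: Number of fixed points = 2

2


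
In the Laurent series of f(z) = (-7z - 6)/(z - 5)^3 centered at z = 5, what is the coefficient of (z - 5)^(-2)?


Step 1: Write the numerator in powers of (z - 5): -7z - 6 = -7(z - 5) + (-7*5 - 6) = -7(z - 5) - 41
Step 2: Divide by (z - 5)^3: f(z) = -41(z - 5)^(-3) - 7(z - 5)^(-2)
Step 3: This finite sum is the Laurent series of f about z = 5.
Step 4: Coefficient of (z - 5)^(-2) = coefficient of (z - 5) in the re-centred numerator = -7

-7


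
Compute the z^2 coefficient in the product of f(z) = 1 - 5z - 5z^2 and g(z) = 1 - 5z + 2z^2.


Step 1: z^2 term in f*g comes from: (1)*(2z^2) + (-5z)*(-5z) + (-5z^2)*(1)
Step 2: = 2 + 25 - 5
Step 3: = 22

22


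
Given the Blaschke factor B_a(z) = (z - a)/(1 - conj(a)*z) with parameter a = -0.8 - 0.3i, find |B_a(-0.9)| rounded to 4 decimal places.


Step 1: Numerator z0 - a = -0.9 - (-0.8 - 0.3i) = -0.1 + 0.3i
Step 2: Denominator 1 - conj(a)*z0 = 1 - (-0.8 + 0.3i)*(-0.9) = 0.28 + 0.27i
Step 3: |z0 - a|^2 = (-0.1)^2 + 0.3^2 = 0.1; |1 - conj(a)*z0|^2 = 0.28^2 + 0.27^2 = 0.1513
Step 4: |B_a(-0.9)| = sqrt(0.1 / 0.1513) = sqrt(0.660939)
Step 5: = 0.813

0.813


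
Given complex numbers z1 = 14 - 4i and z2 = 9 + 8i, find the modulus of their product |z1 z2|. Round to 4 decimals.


Step 1: |z1| = sqrt(14^2 + (-4)^2) = sqrt(212)
Step 2: |z2| = sqrt(9^2 + 8^2) = sqrt(145)
Step 3: |z1*z2| = |z1|*|z2| = sqrt(212) * sqrt(145) = sqrt(212 * 145) = sqrt(30740)
Step 4: = 175.3283

175.3283


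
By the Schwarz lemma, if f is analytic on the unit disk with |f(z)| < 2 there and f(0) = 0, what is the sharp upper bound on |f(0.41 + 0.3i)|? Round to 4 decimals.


Step 1: g = f/2 maps D -> D with g(0) = 0, so by the Schwarz lemma |g(z)| <= |z|, i.e. |f(z)| <= 2|z|; this is sharp (f(z) = 2z).
Step 2: |z0|^2 = 0.41^2 + 0.3^2 = 0.2581
Step 3: |z0| = sqrt(0.2581) = 0.508035
Step 4: Best bound = 2 * |z0| = 2 * 0.508035 = 1.0161

1.0161


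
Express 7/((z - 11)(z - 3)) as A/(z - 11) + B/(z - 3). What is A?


Step 1: Multiply both sides by (z - 11) and set z = 11
Step 2: A = 7 / (11 - 3)
Step 3: A = 7 / 8
Step 4: A = 7/8

7/8


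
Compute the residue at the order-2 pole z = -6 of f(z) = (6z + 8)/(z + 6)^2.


Step 1: Pole of order 2 at z = -6
Step 2: Res = lim d/dz [(z + 6)^2 * f(z)] as z -> -6
Step 3: (z + 6)^2 * f(z) = 6z + 8
Step 4: d/dz[6z + 8] = 6

6


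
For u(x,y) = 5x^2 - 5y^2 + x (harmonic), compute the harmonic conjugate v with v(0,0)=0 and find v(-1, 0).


Step 1: v_x = -u_y = 10y + 0
Step 2: v_y = u_x = 10x + 1
Step 3: v = 10xy + y + C
Step 4: v(0,0) = 0 => C = 0
Step 5: v(-1, 0) = 0

0


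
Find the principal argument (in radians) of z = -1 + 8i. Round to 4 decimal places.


Step 1: z = -1 + 8i
Step 2: arg(z) = atan2(8, -1)
Step 3: arg(z) = 1.6952

1.6952


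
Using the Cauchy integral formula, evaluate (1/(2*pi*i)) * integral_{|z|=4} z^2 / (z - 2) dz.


Step 1: f(z) = z^2, a = 2 is inside |z| = 4
Step 2: By Cauchy integral formula: (1/(2pi*i)) * integral = f(a)
Step 3: f(2) = 2^2 = 4

4


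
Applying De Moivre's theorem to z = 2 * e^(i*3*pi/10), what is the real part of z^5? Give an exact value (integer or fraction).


Step 1: By De Moivre's theorem, z^5 = 2^5 * e^(i*5*3*pi/10) = 32 * (cos(3*pi/2) + i*sin(3*pi/2))
Step 2: |z|^5 = 2^5 = 32
Step 3: The angle 3*pi/2 already lies in [0, 2*pi)
Step 4: cos(3*pi/2) = 0
Step 5: Re(z^5) = 32 * 0 = 0

0


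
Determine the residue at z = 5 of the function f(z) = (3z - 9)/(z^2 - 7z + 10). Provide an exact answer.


Step 1: Q(z) = z^2 - 7z + 10 = (z - 5)(z - 2)
Step 2: Q'(z) = 2z - 7
Step 3: Q'(5) = 3, P(5) = 6
Step 4: Res = P(5)/Q'(5) = 6/3 = 2

2


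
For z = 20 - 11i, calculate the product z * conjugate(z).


Step 1: conj(z) = 20 + 11i
Step 2: z * conj(z) = 20^2 + (-11)^2
Step 3: = 400 + 121 = 521

521


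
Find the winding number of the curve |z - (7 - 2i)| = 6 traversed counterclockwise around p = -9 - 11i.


Step 1: Center c = (7, -2), radius = 6
Step 2: |p - c|^2 = (-16)^2 + (-9)^2 = 337
Step 3: r^2 = 36
Step 4: |p-c| > r so winding number = 0

0


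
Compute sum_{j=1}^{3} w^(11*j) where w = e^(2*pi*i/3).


Step 1: The sum sum_{j=1}^{n} w^(k*j) equals n if n | k, else 0.
Step 2: Here n = 3, k = 11
Step 3: Does n divide k? 3 | 11 -> False
Step 4: Sum = 0

0


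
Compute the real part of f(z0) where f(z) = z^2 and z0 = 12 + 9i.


Step 1: z0 = 12 + 9i
Step 2: z0^2 = 12^2 - 9^2 + 216i
Step 3: real part = 144 - 81 = 63

63


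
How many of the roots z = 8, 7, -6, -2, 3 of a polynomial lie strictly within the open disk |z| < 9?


Step 1: Check each root:
  z = 8: |8| = 8 < 9
  z = 7: |7| = 7 < 9
  z = -6: |-6| = 6 < 9
  z = -2: |-2| = 2 < 9
  z = 3: |3| = 3 < 9
Step 2: Count = 5

5


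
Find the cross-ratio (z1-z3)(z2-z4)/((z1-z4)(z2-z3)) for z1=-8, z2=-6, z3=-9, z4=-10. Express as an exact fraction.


Step 1: (z1-z3)(z2-z4) = 1 * 4 = 4
Step 2: (z1-z4)(z2-z3) = 2 * 3 = 6
Step 3: Cross-ratio = 4/6 = 2/3

2/3


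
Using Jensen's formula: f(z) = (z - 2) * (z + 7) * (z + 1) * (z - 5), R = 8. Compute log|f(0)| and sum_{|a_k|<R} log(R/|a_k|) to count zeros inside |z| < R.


Jensen's formula: (1/2pi)*integral log|f(Re^it)|dt = log|f(0)| + sum_{|a_k|<R} log(R/|a_k|)
Step 1: f(0) = (-2) * 7 * 1 * (-5) = 70
Step 2: log|f(0)| = log|2| + log|-7| + log|-1| + log|5| = 4.2485
Step 3: Zeros inside |z| < 8: 2, -7, -1, 5
Step 4: Jensen sum = log(8/2) + log(8/7) + log(8/1) + log(8/5) = 4.0693
Step 5: n(R) = number of terms in the Jensen sum = count of zeros inside |z| < 8 = 4

4


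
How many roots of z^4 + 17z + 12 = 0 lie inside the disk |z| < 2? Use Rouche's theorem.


Step 1: On |z| = 2 the three terms have sizes |z^4| = 2^4 = 16, |17z| = 17*2 = 34, |12| = 12
Step 2: The dominant term is g(z) = 17z; let h(z) = z^4 + 12 so f = g + h
Step 3: On |z| = 2: |g| = 34 and |h| <= 16 + 12 = 28
Step 4: Since 34 > 28, |h| < |g| on |z| = 2, so by Rouche f has the same number of zeros as g inside |z| < 2
Step 5: g(z) = 17z has 1 zero (at the origin, multiplicity 1) inside |z| < 2. Answer = 1

1


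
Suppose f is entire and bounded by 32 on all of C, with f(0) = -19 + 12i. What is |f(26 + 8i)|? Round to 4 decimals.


Step 1: By Liouville's theorem, a bounded entire function is constant.
Step 2: f(z) = f(0) = -19 + 12i for all z.
Step 3: |f(w)| = |-19 + 12i| = sqrt(361 + 144)
Step 4: = 22.4722

22.4722


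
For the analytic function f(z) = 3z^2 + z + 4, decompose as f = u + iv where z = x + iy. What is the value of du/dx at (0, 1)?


Step 1: f(z) = 3(x+iy)^2 + (x+iy) + 4
Step 2: u = 3(x^2 - y^2) + x + 4
Step 3: u_x = 6x + 1
Step 4: At (0, 1): u_x = 0 + 1 = 1

1


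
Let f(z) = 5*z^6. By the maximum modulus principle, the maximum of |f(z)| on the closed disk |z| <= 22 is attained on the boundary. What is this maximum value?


Step 1: On |z| = 22, |f(z)| = 5 * |z|^6 = 5 * 22^6
Step 2: By maximum modulus principle, maximum is on boundary.
Step 3: Maximum = 5 * 113379904 = 566899520

566899520


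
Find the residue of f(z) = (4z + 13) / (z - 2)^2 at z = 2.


Step 1: Pole of order 2 at z = 2
Step 2: Res = lim d/dz [(z - 2)^2 * f(z)] as z -> 2
Step 3: (z - 2)^2 * f(z) = 4z + 13
Step 4: d/dz[4z + 13] = 4

4


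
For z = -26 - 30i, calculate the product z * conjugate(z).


Step 1: conj(z) = -26 + 30i
Step 2: z * conj(z) = (-26)^2 + (-30)^2
Step 3: = 676 + 900 = 1576

1576


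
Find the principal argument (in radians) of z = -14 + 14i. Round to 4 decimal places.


Step 1: z = -14 + 14i
Step 2: arg(z) = atan2(14, -14)
Step 3: arg(z) = 2.3562

2.3562


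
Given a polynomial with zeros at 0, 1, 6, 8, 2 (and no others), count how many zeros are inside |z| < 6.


Step 1: Check each root:
  z = 0: |0| = 0 < 6
  z = 1: |1| = 1 < 6
  z = 6: |6| = 6 >= 6
  z = 8: |8| = 8 >= 6
  z = 2: |2| = 2 < 6
Step 2: Count = 3

3


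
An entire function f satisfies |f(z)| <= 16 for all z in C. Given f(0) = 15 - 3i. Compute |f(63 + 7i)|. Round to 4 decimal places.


Step 1: By Liouville's theorem, a bounded entire function is constant.
Step 2: f(z) = f(0) = 15 - 3i for all z.
Step 3: |f(w)| = |15 - 3i| = sqrt(225 + 9)
Step 4: = 15.2971

15.2971


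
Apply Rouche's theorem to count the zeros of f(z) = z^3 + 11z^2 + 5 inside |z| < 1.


Step 1: On |z| = 1 the three terms have sizes |z^3| = 1^3 = 1, |11z^2| = 11*1^2 = 11, |5| = 5
Step 2: The dominant term is g(z) = 11z^2; let h(z) = z^3 + 5 so f = g + h
Step 3: On |z| = 1: |g| = 11 and |h| <= 1 + 5 = 6
Step 4: Since 11 > 6, |h| < |g| on |z| = 1, so by Rouche f has the same number of zeros as g inside |z| < 1
Step 5: g(z) = 11z^2 has 2 zeros (at the origin, multiplicity 2) inside |z| < 1. Answer = 2

2


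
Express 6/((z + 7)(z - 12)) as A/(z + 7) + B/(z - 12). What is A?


Step 1: Multiply both sides by (z + 7) and set z = -7
Step 2: A = 6 / (-7 - 12)
Step 3: A = 6 / (-19)
Step 4: A = -6/19

-6/19


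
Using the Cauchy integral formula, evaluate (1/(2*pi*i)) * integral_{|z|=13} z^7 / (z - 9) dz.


Step 1: f(z) = z^7, a = 9 is inside |z| = 13
Step 2: By Cauchy integral formula: (1/(2pi*i)) * integral = f(a)
Step 3: f(9) = 9^7 = 4782969

4782969


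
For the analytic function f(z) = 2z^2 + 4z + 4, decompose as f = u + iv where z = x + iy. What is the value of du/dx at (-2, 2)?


Step 1: f(z) = 2(x+iy)^2 + 4(x+iy) + 4
Step 2: u = 2(x^2 - y^2) + 4x + 4
Step 3: u_x = 4x + 4
Step 4: At (-2, 2): u_x = -8 + 4 = -4

-4


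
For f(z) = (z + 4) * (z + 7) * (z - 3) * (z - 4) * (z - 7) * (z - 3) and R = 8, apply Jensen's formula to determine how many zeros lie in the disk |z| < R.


Jensen's formula: (1/2pi)*integral log|f(Re^it)|dt = log|f(0)| + sum_{|a_k|<R} log(R/|a_k|)
Step 1: f(0) = 4 * 7 * (-3) * (-4) * (-7) * (-3) = 7056
Step 2: log|f(0)| = log|-4| + log|-7| + log|3| + log|4| + log|7| + log|3| = 8.8616
Step 3: Zeros inside |z| < 8: -4, -7, 3, 4, 7, 3
Step 4: Jensen sum = log(8/4) + log(8/7) + log(8/3) + log(8/4) + log(8/7) + log(8/3) = 3.615
Step 5: n(R) = number of terms in the Jensen sum = count of zeros inside |z| < 8 = 6

6


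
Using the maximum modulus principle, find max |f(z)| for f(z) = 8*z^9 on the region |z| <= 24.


Step 1: On |z| = 24, |f(z)| = 8 * |z|^9 = 8 * 24^9
Step 2: By maximum modulus principle, maximum is on boundary.
Step 3: Maximum = 8 * 2641807540224 = 21134460321792

21134460321792


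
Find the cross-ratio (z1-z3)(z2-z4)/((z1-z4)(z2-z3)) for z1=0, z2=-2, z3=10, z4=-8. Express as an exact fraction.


Step 1: (z1-z3)(z2-z4) = (-10) * 6 = -60
Step 2: (z1-z4)(z2-z3) = 8 * (-12) = -96
Step 3: Cross-ratio = 60/96 = 5/8

5/8


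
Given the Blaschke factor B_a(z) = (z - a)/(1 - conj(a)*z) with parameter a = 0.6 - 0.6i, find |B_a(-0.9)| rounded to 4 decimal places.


Step 1: Numerator z0 - a = -0.9 - (0.6 - 0.6i) = -1.5 + 0.6i
Step 2: Denominator 1 - conj(a)*z0 = 1 - (0.6 + 0.6i)*(-0.9) = 1.54 + 0.54i
Step 3: |z0 - a|^2 = (-1.5)^2 + 0.6^2 = 2.61; |1 - conj(a)*z0|^2 = 1.54^2 + 0.54^2 = 2.6632
Step 4: |B_a(-0.9)| = sqrt(2.61 / 2.6632) = sqrt(0.980024)
Step 5: = 0.99

0.99


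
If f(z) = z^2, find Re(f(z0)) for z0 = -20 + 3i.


Step 1: z0 = -20 + 3i
Step 2: z0^2 = (-20)^2 - 3^2 - 120i
Step 3: real part = 400 - 9 = 391

391


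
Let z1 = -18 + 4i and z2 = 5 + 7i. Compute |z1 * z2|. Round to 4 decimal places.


Step 1: |z1| = sqrt((-18)^2 + 4^2) = sqrt(340)
Step 2: |z2| = sqrt(5^2 + 7^2) = sqrt(74)
Step 3: |z1*z2| = |z1|*|z2| = sqrt(340) * sqrt(74) = sqrt(340 * 74) = sqrt(25160)
Step 4: = 158.619

158.619


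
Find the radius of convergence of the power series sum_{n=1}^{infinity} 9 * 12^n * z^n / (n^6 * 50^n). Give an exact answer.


Step 1: General term a_n = 9 * 12^n / (n^6 * 50^n)
Step 2: By the root test, |a_n|^(1/n) = 9^(1/n) * 12 / (n^(6/n) * 50) -> 12/50 as n -> infinity (since 9^(1/n) -> 1 and n^(6/n) -> 1)
Step 3: R = 1/lim|a_n|^(1/n) = 50/12 = 25/6

25/6


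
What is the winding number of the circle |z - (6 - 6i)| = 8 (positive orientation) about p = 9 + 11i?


Step 1: Center c = (6, -6), radius = 8
Step 2: |p - c|^2 = 3^2 + 17^2 = 298
Step 3: r^2 = 64
Step 4: |p-c| > r so winding number = 0

0


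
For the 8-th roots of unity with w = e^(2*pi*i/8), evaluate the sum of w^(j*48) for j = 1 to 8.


Step 1: The sum sum_{j=1}^{n} w^(k*j) equals n if n | k, else 0.
Step 2: Here n = 8, k = 48
Step 3: Does n divide k? 8 | 48 -> True
Step 4: Sum = 8

8


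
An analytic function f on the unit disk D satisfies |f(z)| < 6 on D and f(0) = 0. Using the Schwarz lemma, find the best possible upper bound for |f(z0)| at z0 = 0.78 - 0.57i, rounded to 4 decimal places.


Step 1: g = f/6 maps D -> D with g(0) = 0, so by the Schwarz lemma |g(z)| <= |z|, i.e. |f(z)| <= 6|z|; this is sharp (f(z) = 6z).
Step 2: |z0|^2 = 0.78^2 + (-0.57)^2 = 0.9333
Step 3: |z0| = sqrt(0.9333) = 0.966075
Step 4: Best bound = 6 * |z0| = 6 * 0.966075 = 5.7964

5.7964


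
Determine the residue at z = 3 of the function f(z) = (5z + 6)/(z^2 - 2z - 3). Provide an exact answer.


Step 1: Q(z) = z^2 - 2z - 3 = (z - 3)(z + 1)
Step 2: Q'(z) = 2z - 2
Step 3: Q'(3) = 4, P(3) = 21
Step 4: Res = P(3)/Q'(3) = 21/4 = 21/4

21/4


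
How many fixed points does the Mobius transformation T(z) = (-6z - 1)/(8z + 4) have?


Step 1: Fixed points satisfy T(z) = z
Step 2: 8z^2 + 10z + 1 = 0
Step 3: Discriminant = 10^2 - 4*8*1 = 68
Step 4: Number of fixed points = 2

2


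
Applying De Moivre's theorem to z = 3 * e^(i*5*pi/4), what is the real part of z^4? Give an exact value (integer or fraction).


Step 1: By De Moivre's theorem, z^4 = 3^4 * e^(i*4*5*pi/4) = 81 * (cos(5*pi) + i*sin(5*pi))
Step 2: |z|^4 = 3^4 = 81
Step 3: Reduce the angle mod 2*pi: 5*pi - 4*pi = pi
Step 4: cos(pi) = -1
Step 5: Re(z^4) = 81 * (-1) = -81

-81


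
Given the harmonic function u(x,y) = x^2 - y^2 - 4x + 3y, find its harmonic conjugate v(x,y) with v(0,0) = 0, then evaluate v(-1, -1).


Step 1: v_x = -u_y = 2y - 3
Step 2: v_y = u_x = 2x - 4
Step 3: v = 2xy - 3x - 4y + C
Step 4: v(0,0) = 0 => C = 0
Step 5: v(-1, -1) = 9

9


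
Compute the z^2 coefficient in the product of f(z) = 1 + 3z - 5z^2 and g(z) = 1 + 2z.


Step 1: z^2 term in f*g comes from: (1)*(0) + (3z)*(2z) + (-5z^2)*(1)
Step 2: = 0 + 6 - 5
Step 3: = 1

1


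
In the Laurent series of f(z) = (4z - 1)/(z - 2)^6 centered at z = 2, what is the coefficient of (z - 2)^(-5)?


Step 1: Write the numerator in powers of (z - 2): 4z - 1 = 4(z - 2) + (4*2 - 1) = 4(z - 2) + 7
Step 2: Divide by (z - 2)^6: f(z) = 7(z - 2)^(-6) + 4(z - 2)^(-5)
Step 3: This finite sum is the Laurent series of f about z = 2.
Step 4: Coefficient of (z - 2)^(-5) = coefficient of (z - 2) in the re-centred numerator = 4

4


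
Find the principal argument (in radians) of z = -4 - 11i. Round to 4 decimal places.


Step 1: z = -4 - 11i
Step 2: arg(z) = atan2(-11, -4)
Step 3: arg(z) = -1.9196

-1.9196


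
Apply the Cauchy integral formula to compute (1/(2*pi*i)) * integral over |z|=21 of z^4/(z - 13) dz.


Step 1: f(z) = z^4, a = 13 is inside |z| = 21
Step 2: By Cauchy integral formula: (1/(2pi*i)) * integral = f(a)
Step 3: f(13) = 13^4 = 28561

28561


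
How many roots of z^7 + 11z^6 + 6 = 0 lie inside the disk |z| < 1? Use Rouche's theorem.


Step 1: On |z| = 1 the three terms have sizes |z^7| = 1^7 = 1, |11z^6| = 11*1^6 = 11, |6| = 6
Step 2: The dominant term is g(z) = 11z^6; let h(z) = z^7 + 6 so f = g + h
Step 3: On |z| = 1: |g| = 11 and |h| <= 1 + 6 = 7
Step 4: Since 11 > 7, |h| < |g| on |z| = 1, so by Rouche f has the same number of zeros as g inside |z| < 1
Step 5: g(z) = 11z^6 has 6 zeros (at the origin, multiplicity 6) inside |z| < 1. Answer = 6

6


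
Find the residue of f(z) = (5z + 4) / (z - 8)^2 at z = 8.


Step 1: Pole of order 2 at z = 8
Step 2: Res = lim d/dz [(z - 8)^2 * f(z)] as z -> 8
Step 3: (z - 8)^2 * f(z) = 5z + 4
Step 4: d/dz[5z + 4] = 5

5


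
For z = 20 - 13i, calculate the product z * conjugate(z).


Step 1: conj(z) = 20 + 13i
Step 2: z * conj(z) = 20^2 + (-13)^2
Step 3: = 400 + 169 = 569

569


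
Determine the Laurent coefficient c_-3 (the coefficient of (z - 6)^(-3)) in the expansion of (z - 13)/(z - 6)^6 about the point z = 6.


Step 1: Write the numerator in powers of (z - 6): z - 13 = (z - 6) + (1*6 - 13) = (z - 6) - 7
Step 2: Divide by (z - 6)^6: f(z) = -7(z - 6)^(-6) + (z - 6)^(-5)
Step 3: This finite sum is the Laurent series of f about z = 6.
Step 4: Only the powers -6 and -5 appear, so the coefficient of (z - 6)^(-3) = 0

0


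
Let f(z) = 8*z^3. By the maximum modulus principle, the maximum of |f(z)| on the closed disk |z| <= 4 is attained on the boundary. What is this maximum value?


Step 1: On |z| = 4, |f(z)| = 8 * |z|^3 = 8 * 4^3
Step 2: By maximum modulus principle, maximum is on boundary.
Step 3: Maximum = 8 * 64 = 512

512


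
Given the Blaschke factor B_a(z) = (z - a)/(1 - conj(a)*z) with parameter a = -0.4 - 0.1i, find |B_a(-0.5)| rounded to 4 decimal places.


Step 1: Numerator z0 - a = -0.5 - (-0.4 - 0.1i) = -0.1 + 0.1i
Step 2: Denominator 1 - conj(a)*z0 = 1 - (-0.4 + 0.1i)*(-0.5) = 0.8 + 0.05i
Step 3: |z0 - a|^2 = (-0.1)^2 + 0.1^2 = 0.02; |1 - conj(a)*z0|^2 = 0.8^2 + 0.05^2 = 0.6425
Step 4: |B_a(-0.5)| = sqrt(0.02 / 0.6425) = sqrt(0.031128)
Step 5: = 0.1764

0.1764


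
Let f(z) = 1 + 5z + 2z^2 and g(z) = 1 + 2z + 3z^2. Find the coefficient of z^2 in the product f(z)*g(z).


Step 1: z^2 term in f*g comes from: (1)*(3z^2) + (5z)*(2z) + (2z^2)*(1)
Step 2: = 3 + 10 + 2
Step 3: = 15

15


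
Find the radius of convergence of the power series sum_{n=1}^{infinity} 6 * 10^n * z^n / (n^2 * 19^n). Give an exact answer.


Step 1: General term a_n = 6 * 10^n / (n^2 * 19^n)
Step 2: By the root test, |a_n|^(1/n) = 6^(1/n) * 10 / (n^(2/n) * 19) -> 10/19 as n -> infinity (since 6^(1/n) -> 1 and n^(2/n) -> 1)
Step 3: R = 1/lim|a_n|^(1/n) = 19/10

19/10


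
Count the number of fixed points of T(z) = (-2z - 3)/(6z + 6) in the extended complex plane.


Step 1: Fixed points satisfy T(z) = z
Step 2: 6z^2 + 8z + 3 = 0
Step 3: Discriminant = 8^2 - 4*6*3 = -8
Step 4: Number of fixed points = 2

2


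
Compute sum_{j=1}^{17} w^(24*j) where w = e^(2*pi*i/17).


Step 1: The sum sum_{j=1}^{n} w^(k*j) equals n if n | k, else 0.
Step 2: Here n = 17, k = 24
Step 3: Does n divide k? 17 | 24 -> False
Step 4: Sum = 0

0


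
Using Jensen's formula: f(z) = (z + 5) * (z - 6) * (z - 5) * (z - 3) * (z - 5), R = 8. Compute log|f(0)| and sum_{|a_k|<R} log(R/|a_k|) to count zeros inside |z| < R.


Jensen's formula: (1/2pi)*integral log|f(Re^it)|dt = log|f(0)| + sum_{|a_k|<R} log(R/|a_k|)
Step 1: f(0) = 5 * (-6) * (-5) * (-3) * (-5) = 2250
Step 2: log|f(0)| = log|-5| + log|6| + log|5| + log|3| + log|5| = 7.7187
Step 3: Zeros inside |z| < 8: -5, 6, 5, 3, 5
Step 4: Jensen sum = log(8/5) + log(8/6) + log(8/5) + log(8/3) + log(8/5) = 2.6785
Step 5: n(R) = number of terms in the Jensen sum = count of zeros inside |z| < 8 = 5

5


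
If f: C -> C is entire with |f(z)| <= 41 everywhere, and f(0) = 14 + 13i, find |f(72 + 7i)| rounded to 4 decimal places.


Step 1: By Liouville's theorem, a bounded entire function is constant.
Step 2: f(z) = f(0) = 14 + 13i for all z.
Step 3: |f(w)| = |14 + 13i| = sqrt(196 + 169)
Step 4: = 19.105

19.105


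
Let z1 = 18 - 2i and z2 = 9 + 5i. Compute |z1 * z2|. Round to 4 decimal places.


Step 1: |z1| = sqrt(18^2 + (-2)^2) = sqrt(328)
Step 2: |z2| = sqrt(9^2 + 5^2) = sqrt(106)
Step 3: |z1*z2| = |z1|*|z2| = sqrt(328) * sqrt(106) = sqrt(328 * 106) = sqrt(34768)
Step 4: = 186.4618

186.4618


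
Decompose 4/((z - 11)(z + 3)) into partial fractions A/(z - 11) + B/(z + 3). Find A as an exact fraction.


Step 1: Multiply both sides by (z - 11) and set z = 11
Step 2: A = 4 / (11 + 3)
Step 3: A = 4 / 14
Step 4: A = 2/7

2/7


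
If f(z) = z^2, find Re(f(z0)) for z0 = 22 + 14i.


Step 1: z0 = 22 + 14i
Step 2: z0^2 = 22^2 - 14^2 + 616i
Step 3: real part = 484 - 196 = 288

288


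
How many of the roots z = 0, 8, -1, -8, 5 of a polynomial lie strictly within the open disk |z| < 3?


Step 1: Check each root:
  z = 0: |0| = 0 < 3
  z = 8: |8| = 8 >= 3
  z = -1: |-1| = 1 < 3
  z = -8: |-8| = 8 >= 3
  z = 5: |5| = 5 >= 3
Step 2: Count = 2

2


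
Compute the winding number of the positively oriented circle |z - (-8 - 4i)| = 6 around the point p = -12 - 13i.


Step 1: Center c = (-8, -4), radius = 6
Step 2: |p - c|^2 = (-4)^2 + (-9)^2 = 97
Step 3: r^2 = 36
Step 4: |p-c| > r so winding number = 0

0


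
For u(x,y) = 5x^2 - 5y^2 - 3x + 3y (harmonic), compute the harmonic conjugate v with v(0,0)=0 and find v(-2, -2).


Step 1: v_x = -u_y = 10y - 3
Step 2: v_y = u_x = 10x - 3
Step 3: v = 10xy - 3x - 3y + C
Step 4: v(0,0) = 0 => C = 0
Step 5: v(-2, -2) = 52

52


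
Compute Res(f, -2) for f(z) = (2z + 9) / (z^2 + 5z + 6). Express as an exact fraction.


Step 1: Q(z) = z^2 + 5z + 6 = (z + 2)(z + 3)
Step 2: Q'(z) = 2z + 5
Step 3: Q'(-2) = 1, P(-2) = 5
Step 4: Res = P(-2)/Q'(-2) = 5/1 = 5

5


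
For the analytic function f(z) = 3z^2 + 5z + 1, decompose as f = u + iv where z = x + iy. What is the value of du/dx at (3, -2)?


Step 1: f(z) = 3(x+iy)^2 + 5(x+iy) + 1
Step 2: u = 3(x^2 - y^2) + 5x + 1
Step 3: u_x = 6x + 5
Step 4: At (3, -2): u_x = 18 + 5 = 23

23


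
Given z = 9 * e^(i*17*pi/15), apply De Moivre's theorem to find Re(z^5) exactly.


Step 1: By De Moivre's theorem, z^5 = 9^5 * e^(i*5*17*pi/15) = 59049 * (cos(17*pi/3) + i*sin(17*pi/3))
Step 2: |z|^5 = 9^5 = 59049
Step 3: Reduce the angle mod 2*pi: 17*pi/3 - 4*pi = 5*pi/3
Step 4: cos(5*pi/3) = 1/2
Step 5: Re(z^5) = 59049 * 1/2 = 59049/2

59049/2


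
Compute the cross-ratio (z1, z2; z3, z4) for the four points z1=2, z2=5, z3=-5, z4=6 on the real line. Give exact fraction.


Step 1: (z1-z3)(z2-z4) = 7 * (-1) = -7
Step 2: (z1-z4)(z2-z3) = (-4) * 10 = -40
Step 3: Cross-ratio = 7/40 = 7/40

7/40


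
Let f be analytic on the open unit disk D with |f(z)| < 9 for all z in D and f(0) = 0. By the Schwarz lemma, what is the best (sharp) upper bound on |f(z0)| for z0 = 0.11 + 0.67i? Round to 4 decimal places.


Step 1: g = f/9 maps D -> D with g(0) = 0, so by the Schwarz lemma |g(z)| <= |z|, i.e. |f(z)| <= 9|z|; this is sharp (f(z) = 9z).
Step 2: |z0|^2 = 0.11^2 + 0.67^2 = 0.461
Step 3: |z0| = sqrt(0.461) = 0.67897
Step 4: Best bound = 9 * |z0| = 9 * 0.67897 = 6.1107

6.1107


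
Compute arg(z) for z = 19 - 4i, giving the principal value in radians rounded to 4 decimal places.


Step 1: z = 19 - 4i
Step 2: arg(z) = atan2(-4, 19)
Step 3: arg(z) = -0.2075

-0.2075


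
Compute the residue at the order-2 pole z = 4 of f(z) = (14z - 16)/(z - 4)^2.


Step 1: Pole of order 2 at z = 4
Step 2: Res = lim d/dz [(z - 4)^2 * f(z)] as z -> 4
Step 3: (z - 4)^2 * f(z) = 14z - 16
Step 4: d/dz[14z - 16] = 14

14


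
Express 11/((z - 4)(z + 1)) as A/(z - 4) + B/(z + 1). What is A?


Step 1: Multiply both sides by (z - 4) and set z = 4
Step 2: A = 11 / (4 + 1)
Step 3: A = 11 / 5
Step 4: A = 11/5

11/5


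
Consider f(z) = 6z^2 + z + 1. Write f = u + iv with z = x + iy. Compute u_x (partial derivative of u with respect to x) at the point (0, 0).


Step 1: f(z) = 6(x+iy)^2 + (x+iy) + 1
Step 2: u = 6(x^2 - y^2) + x + 1
Step 3: u_x = 12x + 1
Step 4: At (0, 0): u_x = 0 + 1 = 1

1


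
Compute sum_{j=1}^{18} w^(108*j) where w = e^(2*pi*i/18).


Step 1: The sum sum_{j=1}^{n} w^(k*j) equals n if n | k, else 0.
Step 2: Here n = 18, k = 108
Step 3: Does n divide k? 18 | 108 -> True
Step 4: Sum = 18

18


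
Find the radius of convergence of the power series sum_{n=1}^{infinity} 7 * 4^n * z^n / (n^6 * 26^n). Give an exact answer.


Step 1: General term a_n = 7 * 4^n / (n^6 * 26^n)
Step 2: By the root test, |a_n|^(1/n) = 7^(1/n) * 4 / (n^(6/n) * 26) -> 4/26 as n -> infinity (since 7^(1/n) -> 1 and n^(6/n) -> 1)
Step 3: R = 1/lim|a_n|^(1/n) = 26/4 = 13/2

13/2


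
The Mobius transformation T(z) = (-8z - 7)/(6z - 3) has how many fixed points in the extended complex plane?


Step 1: Fixed points satisfy T(z) = z
Step 2: 6z^2 + 5z + 7 = 0
Step 3: Discriminant = 5^2 - 4*6*7 = -143
Step 4: Number of fixed points = 2

2


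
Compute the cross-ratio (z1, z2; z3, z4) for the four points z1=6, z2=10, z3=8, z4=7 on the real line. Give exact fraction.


Step 1: (z1-z3)(z2-z4) = (-2) * 3 = -6
Step 2: (z1-z4)(z2-z3) = (-1) * 2 = -2
Step 3: Cross-ratio = 6/2 = 3

3


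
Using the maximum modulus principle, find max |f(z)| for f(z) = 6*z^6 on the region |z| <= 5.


Step 1: On |z| = 5, |f(z)| = 6 * |z|^6 = 6 * 5^6
Step 2: By maximum modulus principle, maximum is on boundary.
Step 3: Maximum = 6 * 15625 = 93750

93750


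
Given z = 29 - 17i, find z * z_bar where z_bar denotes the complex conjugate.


Step 1: conj(z) = 29 + 17i
Step 2: z * conj(z) = 29^2 + (-17)^2
Step 3: = 841 + 289 = 1130

1130


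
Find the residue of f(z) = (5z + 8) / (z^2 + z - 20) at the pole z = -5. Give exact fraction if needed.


Step 1: Q(z) = z^2 + z - 20 = (z + 5)(z - 4)
Step 2: Q'(z) = 2z + 1
Step 3: Q'(-5) = -9, P(-5) = -17
Step 4: Res = P(-5)/Q'(-5) = -17/(-9) = 17/9

17/9


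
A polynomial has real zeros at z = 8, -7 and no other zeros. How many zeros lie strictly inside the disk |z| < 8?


Step 1: Check each root:
  z = 8: |8| = 8 >= 8
  z = -7: |-7| = 7 < 8
Step 2: Count = 1

1


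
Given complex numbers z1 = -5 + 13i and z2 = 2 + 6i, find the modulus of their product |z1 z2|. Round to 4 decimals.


Step 1: |z1| = sqrt((-5)^2 + 13^2) = sqrt(194)
Step 2: |z2| = sqrt(2^2 + 6^2) = sqrt(40)
Step 3: |z1*z2| = |z1|*|z2| = sqrt(194) * sqrt(40) = sqrt(194 * 40) = sqrt(7760)
Step 4: = 88.0909

88.0909


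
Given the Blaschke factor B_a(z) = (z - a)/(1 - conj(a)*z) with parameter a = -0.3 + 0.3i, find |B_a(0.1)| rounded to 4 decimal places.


Step 1: Numerator z0 - a = 0.1 - (-0.3 + 0.3i) = 0.4 - 0.3i
Step 2: Denominator 1 - conj(a)*z0 = 1 - (-0.3 - 0.3i)*0.1 = 1.03 + 0.03i
Step 3: |z0 - a|^2 = 0.4^2 + (-0.3)^2 = 0.25; |1 - conj(a)*z0|^2 = 1.03^2 + 0.03^2 = 1.0618
Step 4: |B_a(0.1)| = sqrt(0.25 / 1.0618) = sqrt(0.235449)
Step 5: = 0.4852

0.4852


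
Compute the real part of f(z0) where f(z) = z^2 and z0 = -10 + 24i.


Step 1: z0 = -10 + 24i
Step 2: z0^2 = (-10)^2 - 24^2 - 480i
Step 3: real part = 100 - 576 = -476

-476


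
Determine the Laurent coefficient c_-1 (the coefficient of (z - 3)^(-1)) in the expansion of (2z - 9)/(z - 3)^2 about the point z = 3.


Step 1: Write the numerator in powers of (z - 3): 2z - 9 = 2(z - 3) + (2*3 - 9) = 2(z - 3) - 3
Step 2: Divide by (z - 3)^2: f(z) = -3(z - 3)^(-2) + 2(z - 3)^(-1)
Step 3: This finite sum is the Laurent series of f about z = 3.
Step 4: Coefficient of (z - 3)^(-1) = coefficient of (z - 3) in the re-centred numerator = 2

2


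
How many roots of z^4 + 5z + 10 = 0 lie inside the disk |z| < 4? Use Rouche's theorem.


Step 1: On |z| = 4 the three terms have sizes |z^4| = 4^4 = 256, |5z| = 5*4 = 20, |10| = 10
Step 2: The dominant term is g(z) = z^4; let h(z) = 5z + 10 so f = g + h
Step 3: On |z| = 4: |g| = 256 and |h| <= 20 + 10 = 30
Step 4: Since 256 > 30, |h| < |g| on |z| = 4, so by Rouche f has the same number of zeros as g inside |z| < 4
Step 5: g(z) = z^4 has 4 zeros (all at the origin) inside |z| < 4. Answer = 4

4


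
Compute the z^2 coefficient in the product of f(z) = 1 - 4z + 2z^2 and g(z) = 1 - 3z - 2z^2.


Step 1: z^2 term in f*g comes from: (1)*(-2z^2) + (-4z)*(-3z) + (2z^2)*(1)
Step 2: = -2 + 12 + 2
Step 3: = 12

12


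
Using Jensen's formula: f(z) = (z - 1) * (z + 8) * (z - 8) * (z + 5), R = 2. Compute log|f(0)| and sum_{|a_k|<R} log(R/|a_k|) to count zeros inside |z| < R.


Jensen's formula: (1/2pi)*integral log|f(Re^it)|dt = log|f(0)| + sum_{|a_k|<R} log(R/|a_k|)
Step 1: f(0) = (-1) * 8 * (-8) * 5 = 320
Step 2: log|f(0)| = log|1| + log|-8| + log|8| + log|-5| = 5.7683
Step 3: Zeros inside |z| < 2: 1
Step 4: Jensen sum = log(2/1) = 0.6931
Step 5: n(R) = number of terms in the Jensen sum = count of zeros inside |z| < 2 = 1

1


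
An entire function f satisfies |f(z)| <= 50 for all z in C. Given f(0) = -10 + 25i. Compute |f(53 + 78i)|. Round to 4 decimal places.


Step 1: By Liouville's theorem, a bounded entire function is constant.
Step 2: f(z) = f(0) = -10 + 25i for all z.
Step 3: |f(w)| = |-10 + 25i| = sqrt(100 + 625)
Step 4: = 26.9258

26.9258


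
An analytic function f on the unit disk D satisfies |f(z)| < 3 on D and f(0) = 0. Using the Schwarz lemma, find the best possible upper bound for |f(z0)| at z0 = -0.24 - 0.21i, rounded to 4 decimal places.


Step 1: g = f/3 maps D -> D with g(0) = 0, so by the Schwarz lemma |g(z)| <= |z|, i.e. |f(z)| <= 3|z|; this is sharp (f(z) = 3z).
Step 2: |z0|^2 = (-0.24)^2 + (-0.21)^2 = 0.1017
Step 3: |z0| = sqrt(0.1017) = 0.318904
Step 4: Best bound = 3 * |z0| = 3 * 0.318904 = 0.9567

0.9567


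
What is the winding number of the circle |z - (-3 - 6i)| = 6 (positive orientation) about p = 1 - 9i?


Step 1: Center c = (-3, -6), radius = 6
Step 2: |p - c|^2 = 4^2 + (-3)^2 = 25
Step 3: r^2 = 36
Step 4: |p-c| < r so winding number = 1

1


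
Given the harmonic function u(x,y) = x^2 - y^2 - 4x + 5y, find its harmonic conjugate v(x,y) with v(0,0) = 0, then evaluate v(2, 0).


Step 1: v_x = -u_y = 2y - 5
Step 2: v_y = u_x = 2x - 4
Step 3: v = 2xy - 5x - 4y + C
Step 4: v(0,0) = 0 => C = 0
Step 5: v(2, 0) = -10

-10


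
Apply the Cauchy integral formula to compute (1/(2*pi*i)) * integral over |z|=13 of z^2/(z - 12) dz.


Step 1: f(z) = z^2, a = 12 is inside |z| = 13
Step 2: By Cauchy integral formula: (1/(2pi*i)) * integral = f(a)
Step 3: f(12) = 12^2 = 144

144


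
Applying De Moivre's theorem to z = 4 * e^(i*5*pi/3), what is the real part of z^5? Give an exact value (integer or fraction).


Step 1: By De Moivre's theorem, z^5 = 4^5 * e^(i*5*5*pi/3) = 1024 * (cos(25*pi/3) + i*sin(25*pi/3))
Step 2: |z|^5 = 4^5 = 1024
Step 3: Reduce the angle mod 2*pi: 25*pi/3 - 8*pi = pi/3
Step 4: cos(pi/3) = 1/2
Step 5: Re(z^5) = 1024 * 1/2 = 512

512


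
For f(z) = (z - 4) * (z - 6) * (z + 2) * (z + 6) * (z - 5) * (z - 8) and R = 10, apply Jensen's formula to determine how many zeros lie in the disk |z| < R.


Jensen's formula: (1/2pi)*integral log|f(Re^it)|dt = log|f(0)| + sum_{|a_k|<R} log(R/|a_k|)
Step 1: f(0) = (-4) * (-6) * 2 * 6 * (-5) * (-8) = 11520
Step 2: log|f(0)| = log|4| + log|6| + log|-2| + log|-6| + log|5| + log|8| = 9.3518
Step 3: Zeros inside |z| < 10: 4, 6, -2, -6, 5, 8
Step 4: Jensen sum = log(10/4) + log(10/6) + log(10/2) + log(10/6) + log(10/5) + log(10/8) = 4.4637
Step 5: n(R) = number of terms in the Jensen sum = count of zeros inside |z| < 10 = 6

6


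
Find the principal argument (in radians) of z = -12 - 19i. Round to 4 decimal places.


Step 1: z = -12 - 19i
Step 2: arg(z) = atan2(-19, -12)
Step 3: arg(z) = -2.1341

-2.1341


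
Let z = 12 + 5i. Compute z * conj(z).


Step 1: conj(z) = 12 - 5i
Step 2: z * conj(z) = 12^2 + 5^2
Step 3: = 144 + 25 = 169

169


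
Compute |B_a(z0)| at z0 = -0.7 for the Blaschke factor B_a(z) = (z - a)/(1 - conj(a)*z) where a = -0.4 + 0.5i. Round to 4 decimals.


Step 1: Numerator z0 - a = -0.7 - (-0.4 + 0.5i) = -0.3 - 0.5i
Step 2: Denominator 1 - conj(a)*z0 = 1 - (-0.4 - 0.5i)*(-0.7) = 0.72 - 0.35i
Step 3: |z0 - a|^2 = (-0.3)^2 + (-0.5)^2 = 0.34; |1 - conj(a)*z0|^2 = 0.72^2 + (-0.35)^2 = 0.6409
Step 4: |B_a(-0.7)| = sqrt(0.34 / 0.6409) = sqrt(0.530504)
Step 5: = 0.7284

0.7284


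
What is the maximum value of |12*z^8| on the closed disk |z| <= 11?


Step 1: On |z| = 11, |f(z)| = 12 * |z|^8 = 12 * 11^8
Step 2: By maximum modulus principle, maximum is on boundary.
Step 3: Maximum = 12 * 214358881 = 2572306572

2572306572


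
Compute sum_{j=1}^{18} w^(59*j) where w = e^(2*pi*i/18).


Step 1: The sum sum_{j=1}^{n} w^(k*j) equals n if n | k, else 0.
Step 2: Here n = 18, k = 59
Step 3: Does n divide k? 18 | 59 -> False
Step 4: Sum = 0

0


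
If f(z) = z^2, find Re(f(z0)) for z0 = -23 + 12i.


Step 1: z0 = -23 + 12i
Step 2: z0^2 = (-23)^2 - 12^2 - 552i
Step 3: real part = 529 - 144 = 385

385


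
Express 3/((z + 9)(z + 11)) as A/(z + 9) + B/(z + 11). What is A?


Step 1: Multiply both sides by (z + 9) and set z = -9
Step 2: A = 3 / (-9 + 11)
Step 3: A = 3 / 2
Step 4: A = 3/2

3/2


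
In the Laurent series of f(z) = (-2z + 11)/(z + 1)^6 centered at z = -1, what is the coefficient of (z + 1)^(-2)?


Step 1: Write the numerator in powers of (z + 1): -2z + 11 = -2(z + 1) + (-2*(-1) + 11) = -2(z + 1) + 13
Step 2: Divide by (z + 1)^6: f(z) = 13(z + 1)^(-6) - 2(z + 1)^(-5)
Step 3: This finite sum is the Laurent series of f about z = -1.
Step 4: Only the powers -6 and -5 appear, so the coefficient of (z + 1)^(-2) = 0

0


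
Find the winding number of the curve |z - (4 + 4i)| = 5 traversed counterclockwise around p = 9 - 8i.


Step 1: Center c = (4, 4), radius = 5
Step 2: |p - c|^2 = 5^2 + (-12)^2 = 169
Step 3: r^2 = 25
Step 4: |p-c| > r so winding number = 0

0


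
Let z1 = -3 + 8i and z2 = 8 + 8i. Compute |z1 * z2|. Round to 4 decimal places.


Step 1: |z1| = sqrt((-3)^2 + 8^2) = sqrt(73)
Step 2: |z2| = sqrt(8^2 + 8^2) = sqrt(128)
Step 3: |z1*z2| = |z1|*|z2| = sqrt(73) * sqrt(128) = sqrt(73 * 128) = sqrt(9344)
Step 4: = 96.6644

96.6644


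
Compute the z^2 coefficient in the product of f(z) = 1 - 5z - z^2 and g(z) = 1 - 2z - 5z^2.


Step 1: z^2 term in f*g comes from: (1)*(-5z^2) + (-5z)*(-2z) + (-z^2)*(1)
Step 2: = -5 + 10 - 1
Step 3: = 4

4


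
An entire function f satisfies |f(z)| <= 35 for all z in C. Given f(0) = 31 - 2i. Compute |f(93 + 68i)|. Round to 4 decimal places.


Step 1: By Liouville's theorem, a bounded entire function is constant.
Step 2: f(z) = f(0) = 31 - 2i for all z.
Step 3: |f(w)| = |31 - 2i| = sqrt(961 + 4)
Step 4: = 31.0644

31.0644


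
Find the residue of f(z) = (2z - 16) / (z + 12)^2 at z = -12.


Step 1: Pole of order 2 at z = -12
Step 2: Res = lim d/dz [(z + 12)^2 * f(z)] as z -> -12
Step 3: (z + 12)^2 * f(z) = 2z - 16
Step 4: d/dz[2z - 16] = 2

2


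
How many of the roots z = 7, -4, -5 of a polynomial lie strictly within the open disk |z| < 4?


Step 1: Check each root:
  z = 7: |7| = 7 >= 4
  z = -4: |-4| = 4 >= 4
  z = -5: |-5| = 5 >= 4
Step 2: Count = 0

0


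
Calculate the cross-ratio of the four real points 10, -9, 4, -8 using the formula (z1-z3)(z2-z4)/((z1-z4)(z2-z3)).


Step 1: (z1-z3)(z2-z4) = 6 * (-1) = -6
Step 2: (z1-z4)(z2-z3) = 18 * (-13) = -234
Step 3: Cross-ratio = 6/234 = 1/39

1/39


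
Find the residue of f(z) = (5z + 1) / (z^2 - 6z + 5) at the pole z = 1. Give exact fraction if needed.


Step 1: Q(z) = z^2 - 6z + 5 = (z - 1)(z - 5)
Step 2: Q'(z) = 2z - 6
Step 3: Q'(1) = -4, P(1) = 6
Step 4: Res = P(1)/Q'(1) = 6/(-4) = -3/2

-3/2


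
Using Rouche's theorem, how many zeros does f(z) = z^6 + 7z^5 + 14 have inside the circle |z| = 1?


Step 1: On |z| = 1 the three terms have sizes |z^6| = 1^6 = 1, |7z^5| = 7*1^5 = 7, |14| = 14
Step 2: The dominant term is g(z) = 14; let h(z) = z^6 + 7z^5 so f = g + h
Step 3: On |z| = 1: |g| = 14 and |h| <= 1 + 7 = 8
Step 4: Since 14 > 8, |h| < |g| on |z| = 1, so by Rouche f has the same number of zeros as g inside |z| < 1
Step 5: g(z) = 14 is a nonzero constant with no zeros inside |z| < 1. Answer = 0

0


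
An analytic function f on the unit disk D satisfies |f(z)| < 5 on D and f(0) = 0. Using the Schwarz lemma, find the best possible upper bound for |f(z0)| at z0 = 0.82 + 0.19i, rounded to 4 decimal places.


Step 1: g = f/5 maps D -> D with g(0) = 0, so by the Schwarz lemma |g(z)| <= |z|, i.e. |f(z)| <= 5|z|; this is sharp (f(z) = 5z).
Step 2: |z0|^2 = 0.82^2 + 0.19^2 = 0.7085
Step 3: |z0| = sqrt(0.7085) = 0.841724
Step 4: Best bound = 5 * |z0| = 5 * 0.841724 = 4.2086

4.2086


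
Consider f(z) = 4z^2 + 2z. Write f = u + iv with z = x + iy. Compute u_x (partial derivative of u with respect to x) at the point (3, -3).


Step 1: f(z) = 4(x+iy)^2 + 2(x+iy) + 0
Step 2: u = 4(x^2 - y^2) + 2x + 0
Step 3: u_x = 8x + 2
Step 4: At (3, -3): u_x = 24 + 2 = 26

26


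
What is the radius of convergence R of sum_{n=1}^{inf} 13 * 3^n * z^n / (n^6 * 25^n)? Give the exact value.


Step 1: General term a_n = 13 * 3^n / (n^6 * 25^n)
Step 2: By the root test, |a_n|^(1/n) = 13^(1/n) * 3 / (n^(6/n) * 25) -> 3/25 as n -> infinity (since 13^(1/n) -> 1 and n^(6/n) -> 1)
Step 3: R = 1/lim|a_n|^(1/n) = 25/3

25/3


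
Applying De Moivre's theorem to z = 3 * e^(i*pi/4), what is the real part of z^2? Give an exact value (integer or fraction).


Step 1: By De Moivre's theorem, z^2 = 3^2 * e^(i*2*pi/4) = 9 * (cos(pi/2) + i*sin(pi/2))
Step 2: |z|^2 = 3^2 = 9
Step 3: The angle pi/2 already lies in [0, 2*pi)
Step 4: cos(pi/2) = 0
Step 5: Re(z^2) = 9 * 0 = 0

0


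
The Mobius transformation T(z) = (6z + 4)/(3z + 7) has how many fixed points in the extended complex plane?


Step 1: Fixed points satisfy T(z) = z
Step 2: 3z^2 + z - 4 = 0
Step 3: Discriminant = 1^2 - 4*3*(-4) = 49
Step 4: Number of fixed points = 2

2


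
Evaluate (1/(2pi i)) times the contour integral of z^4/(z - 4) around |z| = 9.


Step 1: f(z) = z^4, a = 4 is inside |z| = 9
Step 2: By Cauchy integral formula: (1/(2pi*i)) * integral = f(a)
Step 3: f(4) = 4^4 = 256

256


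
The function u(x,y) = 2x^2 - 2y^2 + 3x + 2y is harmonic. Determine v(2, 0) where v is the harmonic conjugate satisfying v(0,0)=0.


Step 1: v_x = -u_y = 4y - 2
Step 2: v_y = u_x = 4x + 3
Step 3: v = 4xy - 2x + 3y + C
Step 4: v(0,0) = 0 => C = 0
Step 5: v(2, 0) = -4

-4


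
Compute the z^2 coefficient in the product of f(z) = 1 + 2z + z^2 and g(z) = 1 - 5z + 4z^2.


Step 1: z^2 term in f*g comes from: (1)*(4z^2) + (2z)*(-5z) + (z^2)*(1)
Step 2: = 4 - 10 + 1
Step 3: = -5

-5


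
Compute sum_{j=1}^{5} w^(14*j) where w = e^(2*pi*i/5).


Step 1: The sum sum_{j=1}^{n} w^(k*j) equals n if n | k, else 0.
Step 2: Here n = 5, k = 14
Step 3: Does n divide k? 5 | 14 -> False
Step 4: Sum = 0

0


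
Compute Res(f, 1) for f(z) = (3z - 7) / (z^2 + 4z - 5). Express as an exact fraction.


Step 1: Q(z) = z^2 + 4z - 5 = (z - 1)(z + 5)
Step 2: Q'(z) = 2z + 4
Step 3: Q'(1) = 6, P(1) = -4
Step 4: Res = P(1)/Q'(1) = -4/6 = -2/3

-2/3


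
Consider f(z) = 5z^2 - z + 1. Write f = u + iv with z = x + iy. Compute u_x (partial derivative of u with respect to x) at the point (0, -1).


Step 1: f(z) = 5(x+iy)^2 - (x+iy) + 1
Step 2: u = 5(x^2 - y^2) - x + 1
Step 3: u_x = 10x - 1
Step 4: At (0, -1): u_x = 0 - 1 = -1

-1


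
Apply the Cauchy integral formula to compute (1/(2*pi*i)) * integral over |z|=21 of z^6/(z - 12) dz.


Step 1: f(z) = z^6, a = 12 is inside |z| = 21
Step 2: By Cauchy integral formula: (1/(2pi*i)) * integral = f(a)
Step 3: f(12) = 12^6 = 2985984

2985984


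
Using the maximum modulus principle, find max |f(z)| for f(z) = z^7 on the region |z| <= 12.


Step 1: On |z| = 12, |f(z)| = |z|^7 = 12^7
Step 2: By maximum modulus principle, maximum is on boundary.
Step 3: Maximum = 35831808 = 35831808

35831808


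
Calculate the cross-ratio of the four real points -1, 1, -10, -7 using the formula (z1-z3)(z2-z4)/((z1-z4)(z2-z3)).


Step 1: (z1-z3)(z2-z4) = 9 * 8 = 72
Step 2: (z1-z4)(z2-z3) = 6 * 11 = 66
Step 3: Cross-ratio = 72/66 = 12/11

12/11


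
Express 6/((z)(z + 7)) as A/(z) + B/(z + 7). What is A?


Step 1: Multiply both sides by (z) and set z = 0
Step 2: A = 6 / (0 + 7)
Step 3: A = 6 / 7
Step 4: A = 6/7

6/7
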